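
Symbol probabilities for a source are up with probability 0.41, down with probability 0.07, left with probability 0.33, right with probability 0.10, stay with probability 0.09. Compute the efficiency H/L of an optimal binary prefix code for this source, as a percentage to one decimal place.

97.9%

Entropy H = −Σ p log₂ p ≈ 1.9686 bits.
Huffman merges: 7/100+9/100→4/25; 1/10+4/25→13/50; 13/50+33/100→59/100; 41/100+59/100→1. L = 201/100 ≈ 2.0100.
Efficiency = H/L = 1.9686/2.0100 = 97.9%.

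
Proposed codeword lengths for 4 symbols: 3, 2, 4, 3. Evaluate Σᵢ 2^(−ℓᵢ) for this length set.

With common denominator 2^4 = 16: Σ 2^(−ℓᵢ) = 2/16 + 4/16 + 1/16 + 2/16 = 9/16 = 0.5625.

0.5625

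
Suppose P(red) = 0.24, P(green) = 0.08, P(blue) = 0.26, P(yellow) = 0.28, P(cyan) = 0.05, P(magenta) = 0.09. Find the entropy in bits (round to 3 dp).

H = −Σ pᵢ log₂ pᵢ.
−0.24·log₂(0.24) = 0.4941
−0.08·log₂(0.08) = 0.2915
−0.26·log₂(0.26) = 0.5053
−0.28·log₂(0.28) = 0.5142
−0.05·log₂(0.05) = 0.2161
−0.09·log₂(0.09) = 0.3127
Sum ≈ 2.3339 → 2.334 bits.

2.334 bits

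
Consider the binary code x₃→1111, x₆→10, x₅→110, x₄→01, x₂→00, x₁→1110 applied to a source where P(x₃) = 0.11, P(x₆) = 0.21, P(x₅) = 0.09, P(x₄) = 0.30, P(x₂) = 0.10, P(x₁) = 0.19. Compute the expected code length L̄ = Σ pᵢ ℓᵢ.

L̄ = Σ pᵢ·ℓᵢ = 0.11·4 + 0.21·2 + 0.09·3 + 0.30·2 + 0.10·2 + 0.19·4 = 2.69 bits/symbol.

2.69 bits/symbol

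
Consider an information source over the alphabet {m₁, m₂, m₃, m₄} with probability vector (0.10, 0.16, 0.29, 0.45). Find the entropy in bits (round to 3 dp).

1.792 bits

H = −Σ pᵢ log₂ pᵢ.
−0.10·log₂(0.10) = 0.3322
−0.16·log₂(0.16) = 0.4230
−0.29·log₂(0.29) = 0.5179
−0.45·log₂(0.45) = 0.5184
Sum ≈ 1.7915 → 1.792 bits.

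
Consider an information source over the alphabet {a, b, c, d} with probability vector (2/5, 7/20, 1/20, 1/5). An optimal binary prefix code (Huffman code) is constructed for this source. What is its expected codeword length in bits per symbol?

1.85 bits/symbol

Repeatedly combine the two least-probable nodes; the expected code length is the sum of the merged weights.
merge 1/20 + 1/5 → 1/4
merge 1/4 + 7/20 → 3/5
merge 2/5 + 3/5 → 1
L = 1/4 + 3/5 + 1 = 37/20 = 1.85 bits/symbol.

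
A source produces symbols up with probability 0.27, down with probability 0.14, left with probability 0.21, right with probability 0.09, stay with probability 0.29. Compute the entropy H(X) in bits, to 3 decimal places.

H = −Σ pᵢ log₂ pᵢ.
−0.27·log₂(0.27) = 0.5100
−0.14·log₂(0.14) = 0.3971
−0.21·log₂(0.21) = 0.4728
−0.09·log₂(0.09) = 0.3127
−0.29·log₂(0.29) = 0.5179
Sum ≈ 2.2105 → 2.211 bits.

2.211 bits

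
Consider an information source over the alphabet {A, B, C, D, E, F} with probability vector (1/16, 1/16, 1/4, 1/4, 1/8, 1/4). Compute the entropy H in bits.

Each probability is a power of 1/2, so log₂(1/p) is an integer.
H = Σ p·log₂(1/p) = 1/16·4 + 1/16·4 + 1/4·2 + 1/4·2 + 1/8·3 + 1/4·2 = 2.375 bits.

2.375 bits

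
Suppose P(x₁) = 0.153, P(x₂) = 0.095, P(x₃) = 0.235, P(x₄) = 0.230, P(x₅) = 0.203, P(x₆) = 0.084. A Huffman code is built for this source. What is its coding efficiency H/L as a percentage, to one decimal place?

98.9%

Entropy H = −Σ p log₂ p ≈ 2.4828 bits.
Huffman merges: 21/250+19/200→179/1000; 153/1000+179/1000→83/250; 203/1000+23/100→433/1000; 47/200+83/250→567/1000; 433/1000+567/1000→1. L = 2511/1000 ≈ 2.5110.
Efficiency = H/L = 2.4828/2.5110 = 98.9%.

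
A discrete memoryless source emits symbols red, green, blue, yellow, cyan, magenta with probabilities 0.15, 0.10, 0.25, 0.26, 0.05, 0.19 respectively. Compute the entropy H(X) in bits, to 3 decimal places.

H = −Σ pᵢ log₂ pᵢ.
−0.15·log₂(0.15) = 0.4105
−0.10·log₂(0.10) = 0.3322
−0.25·log₂(0.25) = 0.5000
−0.26·log₂(0.26) = 0.5053
−0.05·log₂(0.05) = 0.2161
−0.19·log₂(0.19) = 0.4552
Sum ≈ 2.4193 → 2.419 bits.

2.419 bits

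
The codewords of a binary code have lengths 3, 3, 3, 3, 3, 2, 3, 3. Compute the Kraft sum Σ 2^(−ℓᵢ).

1.125

With common denominator 2^3 = 8: Σ 2^(−ℓᵢ) = 1/8 + 1/8 + 1/8 + 1/8 + 1/8 + 2/8 + 1/8 + 1/8 = 9/8 = 1.125.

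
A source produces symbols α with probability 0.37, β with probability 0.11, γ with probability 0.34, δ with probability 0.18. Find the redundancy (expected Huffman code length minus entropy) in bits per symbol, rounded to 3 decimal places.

0.065 bits

Entropy H = −Σ p log₂ p ≈ 1.8555 bits.
Huffman merges: 11/100+9/50→29/100; 29/100+17/50→63/100; 37/100+63/100→1. L = 48/25 ≈ 1.9200.
L − H = 1.9200 − 1.8555 = 0.065 bits.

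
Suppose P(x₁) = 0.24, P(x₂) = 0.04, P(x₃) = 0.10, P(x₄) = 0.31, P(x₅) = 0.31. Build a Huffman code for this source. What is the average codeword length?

Repeatedly combine the two least-probable nodes; the expected code length is the sum of the merged weights.
merge 1/25 + 1/10 → 7/50
merge 7/50 + 6/25 → 19/50
merge 31/100 + 31/100 → 31/50
merge 19/50 + 31/50 → 1
L = 7/50 + 19/50 + 31/50 + 1 = 107/50 = 2.14 bits/symbol.

2.14 bits/symbol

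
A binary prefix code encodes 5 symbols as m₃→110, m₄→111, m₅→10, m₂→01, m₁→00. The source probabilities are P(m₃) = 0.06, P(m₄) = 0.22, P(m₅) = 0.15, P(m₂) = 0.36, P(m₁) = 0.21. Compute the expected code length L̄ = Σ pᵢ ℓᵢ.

L̄ = Σ pᵢ·ℓᵢ = 0.06·3 + 0.22·3 + 0.15·2 + 0.36·2 + 0.21·2 = 2.28 bits/symbol.

2.28 bits/symbol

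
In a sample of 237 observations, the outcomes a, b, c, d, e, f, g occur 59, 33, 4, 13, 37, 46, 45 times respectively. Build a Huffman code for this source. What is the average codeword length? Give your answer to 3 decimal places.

Probabilities are the counts divided by 237.
Repeatedly combine the two least-probable nodes; the expected code length is the sum of the merged weights.
merge 4/237 + 13/237 → 17/237
merge 17/237 + 11/79 → 50/237
merge 37/237 + 15/79 → 82/237
merge 46/237 + 50/237 → 32/79
merge 59/237 + 82/237 → 47/79
merge 32/79 + 47/79 → 1
L = 17/237 + 50/237 + 82/237 + 32/79 + 47/79 + 1 = 623/237 ≈ 2.629 bits/symbol.

2.629 bits/symbol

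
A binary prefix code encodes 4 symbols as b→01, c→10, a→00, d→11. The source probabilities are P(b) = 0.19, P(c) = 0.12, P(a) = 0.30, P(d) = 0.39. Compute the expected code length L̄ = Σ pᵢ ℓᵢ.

2 bits/symbol

L̄ = Σ pᵢ·ℓᵢ = 0.19·2 + 0.12·2 + 0.30·2 + 0.39·2 = 2 bits/symbol.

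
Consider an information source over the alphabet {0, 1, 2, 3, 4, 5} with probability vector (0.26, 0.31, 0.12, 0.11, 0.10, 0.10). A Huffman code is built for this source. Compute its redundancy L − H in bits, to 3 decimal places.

Entropy H = −Σ p log₂ p ≈ 2.4108 bits.
Huffman merges: 1/10+1/10→1/5; 11/100+3/25→23/100; 1/5+23/100→43/100; 13/50+31/100→57/100; 43/100+57/100→1. L = 243/100 ≈ 2.4300.
L − H = 2.4300 − 2.4108 = 0.019 bits.

0.019 bits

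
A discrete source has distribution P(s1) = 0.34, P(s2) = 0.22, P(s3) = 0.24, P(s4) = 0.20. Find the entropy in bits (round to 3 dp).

H = −Σ pᵢ log₂ pᵢ.
−0.34·log₂(0.34) = 0.5292
−0.22·log₂(0.22) = 0.4806
−0.24·log₂(0.24) = 0.4941
−0.20·log₂(0.20) = 0.4644
Sum ≈ 1.9683 → 1.968 bits.

1.968 bits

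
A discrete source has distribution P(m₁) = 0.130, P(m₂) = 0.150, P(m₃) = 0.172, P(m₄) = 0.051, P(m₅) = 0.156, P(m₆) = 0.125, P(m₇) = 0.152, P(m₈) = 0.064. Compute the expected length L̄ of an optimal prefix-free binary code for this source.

Repeatedly combine the two least-probable nodes; the expected code length is the sum of the merged weights.
merge 51/1000 + 8/125 → 23/200
merge 23/200 + 1/8 → 6/25
merge 13/100 + 3/20 → 7/25
merge 19/125 + 39/250 → 77/250
merge 43/250 + 6/25 → 103/250
merge 7/25 + 77/250 → 147/250
merge 103/250 + 147/250 → 1
L = 23/200 + 6/25 + 7/25 + 77/250 + 103/250 + 147/250 + 1 = 2943/1000 = 2.943 bits/symbol.

2.943 bits/symbol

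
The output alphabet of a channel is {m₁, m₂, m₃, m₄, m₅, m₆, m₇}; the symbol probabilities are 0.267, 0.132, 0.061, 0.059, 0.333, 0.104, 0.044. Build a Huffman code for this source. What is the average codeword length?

Repeatedly combine the two least-probable nodes; the expected code length is the sum of the merged weights.
merge 11/250 + 59/1000 → 103/1000
merge 61/1000 + 103/1000 → 41/250
merge 13/125 + 33/250 → 59/250
merge 41/250 + 59/250 → 2/5
merge 267/1000 + 333/1000 → 3/5
merge 2/5 + 3/5 → 1
L = 103/1000 + 41/250 + 59/250 + 2/5 + 3/5 + 1 = 2503/1000 = 2.503 bits/symbol.

2.503 bits/symbol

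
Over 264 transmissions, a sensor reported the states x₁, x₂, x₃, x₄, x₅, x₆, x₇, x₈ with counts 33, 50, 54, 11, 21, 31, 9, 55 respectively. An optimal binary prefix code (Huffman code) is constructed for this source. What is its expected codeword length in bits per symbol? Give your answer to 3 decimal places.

Probabilities are the counts divided by 264.
Repeatedly combine the two least-probable nodes; the expected code length is the sum of the merged weights.
merge 3/88 + 1/24 → 5/66
merge 5/66 + 7/88 → 41/264
merge 31/264 + 1/8 → 8/33
merge 41/264 + 25/132 → 91/264
merge 9/44 + 5/24 → 109/264
merge 8/33 + 91/264 → 155/264
merge 109/264 + 155/264 → 1
L = 5/66 + 41/264 + 8/33 + 91/264 + 109/264 + 155/264 + 1 = 31/11 ≈ 2.818 bits/symbol.

2.818 bits/symbol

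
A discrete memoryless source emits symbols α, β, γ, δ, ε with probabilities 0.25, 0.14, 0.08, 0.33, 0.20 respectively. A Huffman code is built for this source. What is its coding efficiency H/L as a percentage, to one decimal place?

98.2%

Entropy H = −Σ p log₂ p ≈ 2.1808 bits.
Huffman merges: 2/25+7/50→11/50; 1/5+11/50→21/50; 1/4+33/100→29/50; 21/50+29/50→1. L = 111/50 ≈ 2.2200.
Efficiency = H/L = 2.1808/2.2200 = 98.2%.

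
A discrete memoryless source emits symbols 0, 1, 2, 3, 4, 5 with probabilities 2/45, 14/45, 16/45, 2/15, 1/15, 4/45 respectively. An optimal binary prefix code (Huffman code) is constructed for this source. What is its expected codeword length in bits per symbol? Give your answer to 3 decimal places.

2.289 bits/symbol

Repeatedly combine the two least-probable nodes; the expected code length is the sum of the merged weights.
merge 2/45 + 1/15 → 1/9
merge 4/45 + 1/9 → 1/5
merge 2/15 + 1/5 → 1/3
merge 14/45 + 1/3 → 29/45
merge 16/45 + 29/45 → 1
L = 1/9 + 1/5 + 1/3 + 29/45 + 1 = 103/45 ≈ 2.289 bits/symbol.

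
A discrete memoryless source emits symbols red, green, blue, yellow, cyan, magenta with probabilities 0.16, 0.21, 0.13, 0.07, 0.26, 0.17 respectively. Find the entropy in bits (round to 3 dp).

H = −Σ pᵢ log₂ pᵢ.
−0.16·log₂(0.16) = 0.4230
−0.21·log₂(0.21) = 0.4728
−0.13·log₂(0.13) = 0.3826
−0.07·log₂(0.07) = 0.2686
−0.26·log₂(0.26) = 0.5053
−0.17·log₂(0.17) = 0.4346
Sum ≈ 2.4869 → 2.487 bits.

2.487 bits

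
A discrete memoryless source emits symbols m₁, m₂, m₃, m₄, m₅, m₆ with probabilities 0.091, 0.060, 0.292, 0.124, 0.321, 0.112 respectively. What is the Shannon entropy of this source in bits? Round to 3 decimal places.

H = −Σ pᵢ log₂ pᵢ.
−0.091·log₂(0.091) = 0.3147
−0.060·log₂(0.060) = 0.2435
−0.292·log₂(0.292) = 0.5186
−0.124·log₂(0.124) = 0.3734
−0.321·log₂(0.321) = 0.5262
−0.112·log₂(0.112) = 0.3537
Sum ≈ 2.3302 → 2.330 bits.

2.330 bits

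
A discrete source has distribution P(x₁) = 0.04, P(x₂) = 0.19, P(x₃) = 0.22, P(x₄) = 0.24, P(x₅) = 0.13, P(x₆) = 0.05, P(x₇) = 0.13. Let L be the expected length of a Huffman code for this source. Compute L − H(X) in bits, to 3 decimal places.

0.033 bits

Entropy H = −Σ p log₂ p ≈ 2.5971 bits.
Huffman merges: 1/25+1/20→9/100; 9/100+13/100→11/50; 13/100+19/100→8/25; 11/50+11/50→11/25; 6/25+8/25→14/25; 11/25+14/25→1. L = 263/100 ≈ 2.6300.
L − H = 2.6300 − 2.5971 = 0.033 bits.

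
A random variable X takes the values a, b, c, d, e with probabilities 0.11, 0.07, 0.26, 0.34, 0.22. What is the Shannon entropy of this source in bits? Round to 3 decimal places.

2.134 bits

H = −Σ pᵢ log₂ pᵢ.
−0.11·log₂(0.11) = 0.3503
−0.07·log₂(0.07) = 0.2686
−0.26·log₂(0.26) = 0.5053
−0.34·log₂(0.34) = 0.5292
−0.22·log₂(0.22) = 0.4806
Sum ≈ 2.1339 → 2.134 bits.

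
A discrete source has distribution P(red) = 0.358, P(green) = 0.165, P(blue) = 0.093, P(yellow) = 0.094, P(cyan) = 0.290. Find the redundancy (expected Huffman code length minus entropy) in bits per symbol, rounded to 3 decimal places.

0.064 bits

Entropy H = −Σ p log₂ p ≈ 2.1167 bits.
Huffman merges: 93/1000+47/500→187/1000; 33/200+187/1000→44/125; 29/100+44/125→321/500; 179/500+321/500→1. L = 2181/1000 ≈ 2.1810.
L − H = 2.1810 − 2.1167 = 0.064 bits.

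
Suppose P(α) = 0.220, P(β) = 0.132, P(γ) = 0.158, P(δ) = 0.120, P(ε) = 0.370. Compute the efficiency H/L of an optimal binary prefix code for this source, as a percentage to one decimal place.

Entropy H = −Σ p log₂ p ≈ 2.1846 bits.
Huffman merges: 3/25+33/250→63/250; 79/500+11/50→189/500; 63/250+37/100→311/500; 189/500+311/500→1. L = 563/250 ≈ 2.2520.
Efficiency = H/L = 2.1846/2.2520 = 97.0%.

97.0%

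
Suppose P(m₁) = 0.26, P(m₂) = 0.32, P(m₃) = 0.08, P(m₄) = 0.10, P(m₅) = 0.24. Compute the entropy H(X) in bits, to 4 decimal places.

2.1492 bits

H = −Σ pᵢ log₂ pᵢ.
−0.26·log₂(0.26) = 0.5053
−0.32·log₂(0.32) = 0.5260
−0.08·log₂(0.08) = 0.2915
−0.10·log₂(0.10) = 0.3322
−0.24·log₂(0.24) = 0.4941
Sum ≈ 2.1492 → 2.1492 bits.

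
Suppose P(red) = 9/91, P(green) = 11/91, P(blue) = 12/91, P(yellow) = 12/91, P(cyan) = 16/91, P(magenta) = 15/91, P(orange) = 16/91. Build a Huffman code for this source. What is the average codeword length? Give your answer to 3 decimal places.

Repeatedly combine the two least-probable nodes; the expected code length is the sum of the merged weights.
merge 9/91 + 11/91 → 20/91
merge 12/91 + 12/91 → 24/91
merge 15/91 + 16/91 → 31/91
merge 16/91 + 20/91 → 36/91
merge 24/91 + 31/91 → 55/91
merge 36/91 + 55/91 → 1
L = 20/91 + 24/91 + 31/91 + 36/91 + 55/91 + 1 = 257/91 ≈ 2.824 bits/symbol.

2.824 bits/symbol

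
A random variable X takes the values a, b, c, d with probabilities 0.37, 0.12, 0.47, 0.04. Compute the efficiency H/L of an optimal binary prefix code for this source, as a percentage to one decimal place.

Entropy H = −Σ p log₂ p ≈ 1.5955 bits.
Huffman merges: 1/25+3/25→4/25; 4/25+37/100→53/100; 47/100+53/100→1. L = 169/100 ≈ 1.6900.
Efficiency = H/L = 1.5955/1.6900 = 94.4%.

94.4%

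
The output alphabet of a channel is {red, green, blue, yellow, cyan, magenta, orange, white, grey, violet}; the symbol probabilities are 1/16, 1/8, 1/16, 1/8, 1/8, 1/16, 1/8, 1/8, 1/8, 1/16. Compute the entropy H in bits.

3.25 bits

Each probability is a power of 1/2, so log₂(1/p) is an integer.
H = Σ p·log₂(1/p) = 1/16·4 + 1/8·3 + 1/16·4 + 1/8·3 + 1/8·3 + 1/16·4 + 1/8·3 + 1/8·3 + 1/8·3 + 1/16·4 = 3.25 bits.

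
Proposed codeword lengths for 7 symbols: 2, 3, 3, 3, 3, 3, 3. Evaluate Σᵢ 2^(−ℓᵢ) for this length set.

1

With common denominator 2^3 = 8: Σ 2^(−ℓᵢ) = 2/8 + 1/8 + 1/8 + 1/8 + 1/8 + 1/8 + 1/8 = 8/8 = 1.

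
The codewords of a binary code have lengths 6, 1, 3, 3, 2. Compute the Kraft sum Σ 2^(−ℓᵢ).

1.015625

With common denominator 2^6 = 64: Σ 2^(−ℓᵢ) = 1/64 + 32/64 + 8/64 + 8/64 + 16/64 = 65/64 = 1.015625.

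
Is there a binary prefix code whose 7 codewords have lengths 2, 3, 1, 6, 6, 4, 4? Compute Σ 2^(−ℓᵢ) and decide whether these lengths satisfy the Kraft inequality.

With common denominator 2^6 = 64: Σ 2^(−ℓᵢ) = 16/64 + 8/64 + 32/64 + 1/64 + 1/64 + 4/64 + 4/64 = 66/64 = 1.03125.
Kraft's inequality requires Σ ≤ 1; here Σ = 1.03125 > 1, so no such prefix code exists.

1.03125; no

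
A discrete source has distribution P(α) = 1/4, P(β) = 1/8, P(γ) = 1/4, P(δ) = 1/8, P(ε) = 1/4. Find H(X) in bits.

Each probability is a power of 1/2, so log₂(1/p) is an integer.
H = Σ p·log₂(1/p) = 1/4·2 + 1/8·3 + 1/4·2 + 1/8·3 + 1/4·2 = 2.25 bits.

2.25 bits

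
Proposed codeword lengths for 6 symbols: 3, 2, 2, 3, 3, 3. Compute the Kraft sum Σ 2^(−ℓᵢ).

With common denominator 2^3 = 8: Σ 2^(−ℓᵢ) = 1/8 + 2/8 + 2/8 + 1/8 + 1/8 + 1/8 = 8/8 = 1.

1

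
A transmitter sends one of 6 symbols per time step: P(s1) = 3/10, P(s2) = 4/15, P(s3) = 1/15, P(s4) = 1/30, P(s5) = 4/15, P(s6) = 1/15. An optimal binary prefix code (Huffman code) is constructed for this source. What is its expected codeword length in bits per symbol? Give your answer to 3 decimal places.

Repeatedly combine the two least-probable nodes; the expected code length is the sum of the merged weights.
merge 1/30 + 1/15 → 1/10
merge 1/15 + 1/10 → 1/6
merge 1/6 + 4/15 → 13/30
merge 4/15 + 3/10 → 17/30
merge 13/30 + 17/30 → 1
L = 1/10 + 1/6 + 13/30 + 17/30 + 1 = 34/15 ≈ 2.267 bits/symbol.

2.267 bits/symbol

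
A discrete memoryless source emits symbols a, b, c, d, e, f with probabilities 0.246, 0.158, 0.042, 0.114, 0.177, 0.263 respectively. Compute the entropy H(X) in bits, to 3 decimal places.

H = −Σ pᵢ log₂ pᵢ.
−0.246·log₂(0.246) = 0.4977
−0.158·log₂(0.158) = 0.4206
−0.042·log₂(0.042) = 0.1921
−0.114·log₂(0.114) = 0.3571
−0.177·log₂(0.177) = 0.4422
−0.263·log₂(0.263) = 0.5068
Sum ≈ 2.4165 → 2.416 bits.

2.416 bits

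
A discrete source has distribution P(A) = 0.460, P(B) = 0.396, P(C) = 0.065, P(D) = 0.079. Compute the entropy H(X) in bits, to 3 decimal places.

1.590 bits

H = −Σ pᵢ log₂ pᵢ.
−0.460·log₂(0.460) = 0.5153
−0.396·log₂(0.396) = 0.5292
−0.065·log₂(0.065) = 0.2563
−0.079·log₂(0.079) = 0.2893
Sum ≈ 1.5902 → 1.590 bits.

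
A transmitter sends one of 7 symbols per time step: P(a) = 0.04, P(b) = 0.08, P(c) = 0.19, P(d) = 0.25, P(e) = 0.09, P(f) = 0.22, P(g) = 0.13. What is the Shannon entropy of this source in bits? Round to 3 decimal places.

H = −Σ pᵢ log₂ pᵢ.
−0.04·log₂(0.04) = 0.1858
−0.08·log₂(0.08) = 0.2915
−0.19·log₂(0.19) = 0.4552
−0.25·log₂(0.25) = 0.5000
−0.09·log₂(0.09) = 0.3127
−0.22·log₂(0.22) = 0.4806
−0.13·log₂(0.13) = 0.3826
Sum ≈ 2.6084 → 2.608 bits.

2.608 bits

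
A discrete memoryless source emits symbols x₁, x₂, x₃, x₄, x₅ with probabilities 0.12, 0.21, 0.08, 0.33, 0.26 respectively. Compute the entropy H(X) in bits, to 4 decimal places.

H = −Σ pᵢ log₂ pᵢ.
−0.12·log₂(0.12) = 0.3671
−0.21·log₂(0.21) = 0.4728
−0.08·log₂(0.08) = 0.2915
−0.33·log₂(0.33) = 0.5278
−0.26·log₂(0.26) = 0.5053
Sum ≈ 2.1645 → 2.1645 bits.

2.1645 bits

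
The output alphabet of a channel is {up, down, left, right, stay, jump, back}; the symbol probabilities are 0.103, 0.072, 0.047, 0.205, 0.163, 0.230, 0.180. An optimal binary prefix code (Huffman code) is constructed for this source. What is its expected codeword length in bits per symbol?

2.684 bits/symbol

Repeatedly combine the two least-probable nodes; the expected code length is the sum of the merged weights.
merge 47/1000 + 9/125 → 119/1000
merge 103/1000 + 119/1000 → 111/500
merge 163/1000 + 9/50 → 343/1000
merge 41/200 + 111/500 → 427/1000
merge 23/100 + 343/1000 → 573/1000
merge 427/1000 + 573/1000 → 1
L = 119/1000 + 111/500 + 343/1000 + 427/1000 + 573/1000 + 1 = 671/250 = 2.684 bits/symbol.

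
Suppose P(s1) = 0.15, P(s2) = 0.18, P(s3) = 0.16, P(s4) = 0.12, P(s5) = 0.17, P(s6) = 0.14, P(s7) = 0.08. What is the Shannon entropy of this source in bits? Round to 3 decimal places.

2.769 bits

H = −Σ pᵢ log₂ pᵢ.
−0.15·log₂(0.15) = 0.4105
−0.18·log₂(0.18) = 0.4453
−0.16·log₂(0.16) = 0.4230
−0.12·log₂(0.12) = 0.3671
−0.17·log₂(0.17) = 0.4346
−0.14·log₂(0.14) = 0.3971
−0.08·log₂(0.08) = 0.2915
Sum ≈ 2.7691 → 2.769 bits.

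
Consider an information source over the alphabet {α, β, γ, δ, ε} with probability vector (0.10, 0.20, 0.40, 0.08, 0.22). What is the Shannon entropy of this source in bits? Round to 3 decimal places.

H = −Σ pᵢ log₂ pᵢ.
−0.10·log₂(0.10) = 0.3322
−0.20·log₂(0.20) = 0.4644
−0.40·log₂(0.40) = 0.5288
−0.08·log₂(0.08) = 0.2915
−0.22·log₂(0.22) = 0.4806
Sum ≈ 2.0974 → 2.097 bits.

2.097 bits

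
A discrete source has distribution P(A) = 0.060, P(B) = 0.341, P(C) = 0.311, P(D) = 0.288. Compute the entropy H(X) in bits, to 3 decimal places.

1.814 bits

H = −Σ pᵢ log₂ pᵢ.
−0.060·log₂(0.060) = 0.2435
−0.341·log₂(0.341) = 0.5293
−0.311·log₂(0.311) = 0.5240
−0.288·log₂(0.288) = 0.5172
Sum ≈ 1.8141 → 1.814 bits.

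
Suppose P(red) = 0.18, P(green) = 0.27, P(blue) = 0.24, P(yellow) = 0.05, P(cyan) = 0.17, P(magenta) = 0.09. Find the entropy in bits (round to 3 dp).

H = −Σ pᵢ log₂ pᵢ.
−0.18·log₂(0.18) = 0.4453
−0.27·log₂(0.27) = 0.5100
−0.24·log₂(0.24) = 0.4941
−0.05·log₂(0.05) = 0.2161
−0.17·log₂(0.17) = 0.4346
−0.09·log₂(0.09) = 0.3127
Sum ≈ 2.4128 → 2.413 bits.

2.413 bits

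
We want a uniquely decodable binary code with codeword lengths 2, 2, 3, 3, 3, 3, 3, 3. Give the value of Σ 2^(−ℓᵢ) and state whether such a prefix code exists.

1.25; no

With common denominator 2^3 = 8: Σ 2^(−ℓᵢ) = 2/8 + 2/8 + 1/8 + 1/8 + 1/8 + 1/8 + 1/8 + 1/8 = 10/8 = 1.25.
Kraft's inequality requires Σ ≤ 1; here Σ = 1.25 > 1, so no such prefix code exists.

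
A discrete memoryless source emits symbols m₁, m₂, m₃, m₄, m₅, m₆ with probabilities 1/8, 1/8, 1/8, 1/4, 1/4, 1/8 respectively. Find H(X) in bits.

Each probability is a power of 1/2, so log₂(1/p) is an integer.
H = Σ p·log₂(1/p) = 1/8·3 + 1/8·3 + 1/8·3 + 1/4·2 + 1/4·2 + 1/8·3 = 2.5 bits.

2.5 bits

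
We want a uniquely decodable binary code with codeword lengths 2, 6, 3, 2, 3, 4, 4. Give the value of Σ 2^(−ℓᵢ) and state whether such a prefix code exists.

With common denominator 2^6 = 64: Σ 2^(−ℓᵢ) = 16/64 + 1/64 + 8/64 + 16/64 + 8/64 + 4/64 + 4/64 = 57/64 = 0.890625.
Kraft's inequality requires Σ ≤ 1; here Σ = 0.890625 ≤ 1, so such a prefix code exists.

0.890625; yes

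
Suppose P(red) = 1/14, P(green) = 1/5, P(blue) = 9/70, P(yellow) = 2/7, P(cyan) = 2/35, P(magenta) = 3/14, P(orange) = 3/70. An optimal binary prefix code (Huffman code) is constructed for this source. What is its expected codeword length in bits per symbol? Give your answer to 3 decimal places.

Repeatedly combine the two least-probable nodes; the expected code length is the sum of the merged weights.
merge 3/70 + 2/35 → 1/10
merge 1/14 + 1/10 → 6/35
merge 9/70 + 6/35 → 3/10
merge 1/5 + 3/14 → 29/70
merge 2/7 + 3/10 → 41/70
merge 29/70 + 41/70 → 1
L = 1/10 + 6/35 + 3/10 + 29/70 + 41/70 + 1 = 18/7 ≈ 2.571 bits/symbol.

2.571 bits/symbol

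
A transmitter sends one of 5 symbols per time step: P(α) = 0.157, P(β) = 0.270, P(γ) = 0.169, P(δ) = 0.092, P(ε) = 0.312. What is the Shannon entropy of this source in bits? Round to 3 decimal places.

2.204 bits

H = −Σ pᵢ log₂ pᵢ.
−0.157·log₂(0.157) = 0.4194
−0.270·log₂(0.270) = 0.5100
−0.169·log₂(0.169) = 0.4335
−0.092·log₂(0.092) = 0.3167
−0.312·log₂(0.312) = 0.5243
Sum ≈ 2.2038 → 2.204 bits.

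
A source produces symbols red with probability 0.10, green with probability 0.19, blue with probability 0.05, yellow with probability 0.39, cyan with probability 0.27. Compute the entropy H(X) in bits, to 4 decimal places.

H = −Σ pᵢ log₂ pᵢ.
−0.10·log₂(0.10) = 0.3322
−0.19·log₂(0.19) = 0.4552
−0.05·log₂(0.05) = 0.2161
−0.39·log₂(0.39) = 0.5298
−0.27·log₂(0.27) = 0.5100
Sum ≈ 2.0433 → 2.0433 bits.

2.0433 bits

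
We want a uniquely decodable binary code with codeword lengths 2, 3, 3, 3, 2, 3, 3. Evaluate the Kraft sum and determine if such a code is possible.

1.125; no

With common denominator 2^3 = 8: Σ 2^(−ℓᵢ) = 2/8 + 1/8 + 1/8 + 1/8 + 2/8 + 1/8 + 1/8 = 9/8 = 1.125.
Kraft's inequality requires Σ ≤ 1; here Σ = 1.125 > 1, so no such prefix code exists.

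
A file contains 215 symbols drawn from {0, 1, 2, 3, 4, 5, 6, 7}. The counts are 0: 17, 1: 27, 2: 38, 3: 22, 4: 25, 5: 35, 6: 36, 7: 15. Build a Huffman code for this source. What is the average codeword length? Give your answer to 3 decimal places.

Probabilities are the counts divided by 215.
Repeatedly combine the two least-probable nodes; the expected code length is the sum of the merged weights.
merge 3/43 + 17/215 → 32/215
merge 22/215 + 5/43 → 47/215
merge 27/215 + 32/215 → 59/215
merge 7/43 + 36/215 → 71/215
merge 38/215 + 47/215 → 17/43
merge 59/215 + 71/215 → 26/43
merge 17/43 + 26/43 → 1
L = 32/215 + 47/215 + 59/215 + 71/215 + 17/43 + 26/43 + 1 = 639/215 ≈ 2.972 bits/symbol.

2.972 bits/symbol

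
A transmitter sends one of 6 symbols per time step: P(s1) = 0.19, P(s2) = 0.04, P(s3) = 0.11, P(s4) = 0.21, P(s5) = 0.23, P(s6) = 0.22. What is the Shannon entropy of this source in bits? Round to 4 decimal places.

H = −Σ pᵢ log₂ pᵢ.
−0.19·log₂(0.19) = 0.4552
−0.04·log₂(0.04) = 0.1858
−0.11·log₂(0.11) = 0.3503
−0.21·log₂(0.21) = 0.4728
−0.23·log₂(0.23) = 0.4877
−0.22·log₂(0.22) = 0.4806
Sum ≈ 2.4323 → 2.4323 bits.

2.4323 bits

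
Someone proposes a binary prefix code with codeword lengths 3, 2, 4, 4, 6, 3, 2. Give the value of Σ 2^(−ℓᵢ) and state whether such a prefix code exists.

With common denominator 2^6 = 64: Σ 2^(−ℓᵢ) = 8/64 + 16/64 + 4/64 + 4/64 + 1/64 + 8/64 + 16/64 = 57/64 = 0.890625.
Kraft's inequality requires Σ ≤ 1; here Σ = 0.890625 ≤ 1, so such a prefix code exists.

0.890625; yes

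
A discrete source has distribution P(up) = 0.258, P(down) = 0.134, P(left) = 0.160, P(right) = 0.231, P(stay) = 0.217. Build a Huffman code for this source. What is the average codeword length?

2.294 bits/symbol

Repeatedly combine the two least-probable nodes; the expected code length is the sum of the merged weights.
merge 67/500 + 4/25 → 147/500
merge 217/1000 + 231/1000 → 56/125
merge 129/500 + 147/500 → 69/125
merge 56/125 + 69/125 → 1
L = 147/500 + 56/125 + 69/125 + 1 = 1147/500 = 2.294 bits/symbol.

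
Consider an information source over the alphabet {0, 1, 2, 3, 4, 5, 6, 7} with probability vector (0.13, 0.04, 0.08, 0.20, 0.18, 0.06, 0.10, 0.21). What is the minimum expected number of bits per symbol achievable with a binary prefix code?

Repeatedly combine the two least-probable nodes; the expected code length is the sum of the merged weights.
merge 1/25 + 3/50 → 1/10
merge 2/25 + 1/10 → 9/50
merge 1/10 + 13/100 → 23/100
merge 9/50 + 9/50 → 9/25
merge 1/5 + 21/100 → 41/100
merge 23/100 + 9/25 → 59/100
merge 41/100 + 59/100 → 1
L = 1/10 + 9/50 + 23/100 + 9/25 + 41/100 + 59/100 + 1 = 287/100 = 2.87 bits/symbol.

2.87 bits/symbol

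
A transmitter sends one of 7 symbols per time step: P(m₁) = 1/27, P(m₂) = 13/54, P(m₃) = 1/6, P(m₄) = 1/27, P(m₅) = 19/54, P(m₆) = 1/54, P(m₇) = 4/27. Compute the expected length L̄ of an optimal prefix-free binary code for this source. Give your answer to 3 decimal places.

Repeatedly combine the two least-probable nodes; the expected code length is the sum of the merged weights.
merge 1/54 + 1/27 → 1/18
merge 1/27 + 1/18 → 5/54
merge 5/54 + 4/27 → 13/54
merge 1/6 + 13/54 → 11/27
merge 13/54 + 19/54 → 16/27
merge 11/27 + 16/27 → 1
L = 1/18 + 5/54 + 13/54 + 11/27 + 16/27 + 1 = 43/18 ≈ 2.389 bits/symbol.

2.389 bits/symbol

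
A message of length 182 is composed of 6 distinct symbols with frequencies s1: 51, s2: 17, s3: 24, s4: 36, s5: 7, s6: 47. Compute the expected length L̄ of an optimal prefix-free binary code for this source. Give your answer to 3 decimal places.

Probabilities are the counts divided by 182.
Repeatedly combine the two least-probable nodes; the expected code length is the sum of the merged weights.
merge 1/26 + 17/182 → 12/91
merge 12/91 + 12/91 → 24/91
merge 18/91 + 47/182 → 83/182
merge 24/91 + 51/182 → 99/182
merge 83/182 + 99/182 → 1
L = 12/91 + 24/91 + 83/182 + 99/182 + 1 = 218/91 ≈ 2.396 bits/symbol.

2.396 bits/symbol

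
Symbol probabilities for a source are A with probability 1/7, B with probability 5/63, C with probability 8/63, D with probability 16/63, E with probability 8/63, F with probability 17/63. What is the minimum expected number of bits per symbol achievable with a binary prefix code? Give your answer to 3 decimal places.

Repeatedly combine the two least-probable nodes; the expected code length is the sum of the merged weights.
merge 5/63 + 8/63 → 13/63
merge 8/63 + 1/7 → 17/63
merge 13/63 + 16/63 → 29/63
merge 17/63 + 17/63 → 34/63
merge 29/63 + 34/63 → 1
L = 13/63 + 17/63 + 29/63 + 34/63 + 1 = 52/21 ≈ 2.476 bits/symbol.

2.476 bits/symbol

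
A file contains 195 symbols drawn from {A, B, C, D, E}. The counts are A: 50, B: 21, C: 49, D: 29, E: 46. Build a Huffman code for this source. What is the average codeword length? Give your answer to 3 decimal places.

2.256 bits/symbol

Probabilities are the counts divided by 195.
Repeatedly combine the two least-probable nodes; the expected code length is the sum of the merged weights.
merge 7/65 + 29/195 → 10/39
merge 46/195 + 49/195 → 19/39
merge 10/39 + 10/39 → 20/39
merge 19/39 + 20/39 → 1
L = 10/39 + 19/39 + 20/39 + 1 = 88/39 ≈ 2.256 bits/symbol.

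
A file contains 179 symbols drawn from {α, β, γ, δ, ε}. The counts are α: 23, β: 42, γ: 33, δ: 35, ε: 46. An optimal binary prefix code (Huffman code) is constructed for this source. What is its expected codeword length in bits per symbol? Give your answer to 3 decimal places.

Probabilities are the counts divided by 179.
Repeatedly combine the two least-probable nodes; the expected code length is the sum of the merged weights.
merge 23/179 + 33/179 → 56/179
merge 35/179 + 42/179 → 77/179
merge 46/179 + 56/179 → 102/179
merge 77/179 + 102/179 → 1
L = 56/179 + 77/179 + 102/179 + 1 = 414/179 ≈ 2.313 bits/symbol.

2.313 bits/symbol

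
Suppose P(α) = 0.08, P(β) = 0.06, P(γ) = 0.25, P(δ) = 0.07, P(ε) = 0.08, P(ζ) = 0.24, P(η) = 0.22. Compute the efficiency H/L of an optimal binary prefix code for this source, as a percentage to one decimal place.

Entropy H = −Σ p log₂ p ≈ 2.5698 bits.
Huffman merges: 3/50+7/100→13/100; 2/25+2/25→4/25; 13/100+4/25→29/100; 11/50+6/25→23/50; 1/4+29/100→27/50; 23/50+27/50→1. L = 129/50 ≈ 2.5800.
Efficiency = H/L = 2.5698/2.5800 = 99.6%.

99.6%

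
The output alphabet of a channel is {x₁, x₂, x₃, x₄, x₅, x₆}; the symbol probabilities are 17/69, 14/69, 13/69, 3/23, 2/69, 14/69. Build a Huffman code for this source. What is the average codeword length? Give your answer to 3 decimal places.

2.507 bits/symbol

Repeatedly combine the two least-probable nodes; the expected code length is the sum of the merged weights.
merge 2/69 + 3/23 → 11/69
merge 11/69 + 13/69 → 8/23
merge 14/69 + 14/69 → 28/69
merge 17/69 + 8/23 → 41/69
merge 28/69 + 41/69 → 1
L = 11/69 + 8/23 + 28/69 + 41/69 + 1 = 173/69 ≈ 2.507 bits/symbol.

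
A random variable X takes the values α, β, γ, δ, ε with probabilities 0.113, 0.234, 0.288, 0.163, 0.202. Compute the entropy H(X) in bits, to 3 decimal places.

2.256 bits

H = −Σ pᵢ log₂ pᵢ.
−0.113·log₂(0.113) = 0.3555
−0.234·log₂(0.234) = 0.4903
−0.288·log₂(0.288) = 0.5172
−0.163·log₂(0.163) = 0.4266
−0.202·log₂(0.202) = 0.4661
Sum ≈ 2.2557 → 2.256 bits.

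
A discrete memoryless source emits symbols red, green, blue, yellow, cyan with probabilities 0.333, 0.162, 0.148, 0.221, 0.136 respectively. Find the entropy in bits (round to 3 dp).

H = −Σ pᵢ log₂ pᵢ.
−0.333·log₂(0.333) = 0.5283
−0.162·log₂(0.162) = 0.4254
−0.148·log₂(0.148) = 0.4079
−0.221·log₂(0.221) = 0.4813
−0.136·log₂(0.136) = 0.3915
Sum ≈ 2.2344 → 2.234 bits.

2.234 bits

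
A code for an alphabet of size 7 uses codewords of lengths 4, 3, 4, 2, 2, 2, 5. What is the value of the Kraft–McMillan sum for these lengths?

With common denominator 2^5 = 32: Σ 2^(−ℓᵢ) = 2/32 + 4/32 + 2/32 + 8/32 + 8/32 + 8/32 + 1/32 = 33/32 = 1.03125.

1.03125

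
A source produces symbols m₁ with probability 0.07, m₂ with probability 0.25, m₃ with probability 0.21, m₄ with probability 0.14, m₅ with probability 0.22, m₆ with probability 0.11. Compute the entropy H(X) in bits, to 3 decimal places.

H = −Σ pᵢ log₂ pᵢ.
−0.07·log₂(0.07) = 0.2686
−0.25·log₂(0.25) = 0.5000
−0.21·log₂(0.21) = 0.4728
−0.14·log₂(0.14) = 0.3971
−0.22·log₂(0.22) = 0.4806
−0.11·log₂(0.11) = 0.3503
Sum ≈ 2.4693 → 2.469 bits.

2.469 bits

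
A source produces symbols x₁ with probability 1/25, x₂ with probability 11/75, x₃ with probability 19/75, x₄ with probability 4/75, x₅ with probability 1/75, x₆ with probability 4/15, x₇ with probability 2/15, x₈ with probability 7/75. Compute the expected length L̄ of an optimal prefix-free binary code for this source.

Repeatedly combine the two least-probable nodes; the expected code length is the sum of the merged weights.
merge 1/75 + 1/25 → 4/75
merge 4/75 + 4/75 → 8/75
merge 7/75 + 8/75 → 1/5
merge 2/15 + 11/75 → 7/25
merge 1/5 + 19/75 → 34/75
merge 4/15 + 7/25 → 41/75
merge 34/75 + 41/75 → 1
L = 4/75 + 8/75 + 1/5 + 7/25 + 34/75 + 41/75 + 1 = 66/25 = 2.64 bits/symbol.

2.64 bits/symbol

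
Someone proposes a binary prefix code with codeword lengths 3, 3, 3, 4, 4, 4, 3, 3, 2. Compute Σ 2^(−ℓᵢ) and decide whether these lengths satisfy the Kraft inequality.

1.0625; no

With common denominator 2^4 = 16: Σ 2^(−ℓᵢ) = 2/16 + 2/16 + 2/16 + 1/16 + 1/16 + 1/16 + 2/16 + 2/16 + 4/16 = 17/16 = 1.0625.
Kraft's inequality requires Σ ≤ 1; here Σ = 1.0625 > 1, so no such prefix code exists.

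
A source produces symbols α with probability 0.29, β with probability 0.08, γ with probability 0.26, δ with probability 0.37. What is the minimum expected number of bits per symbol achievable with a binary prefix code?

1.97 bits/symbol

Repeatedly combine the two least-probable nodes; the expected code length is the sum of the merged weights.
merge 2/25 + 13/50 → 17/50
merge 29/100 + 17/50 → 63/100
merge 37/100 + 63/100 → 1
L = 17/50 + 63/100 + 1 = 197/100 = 1.97 bits/symbol.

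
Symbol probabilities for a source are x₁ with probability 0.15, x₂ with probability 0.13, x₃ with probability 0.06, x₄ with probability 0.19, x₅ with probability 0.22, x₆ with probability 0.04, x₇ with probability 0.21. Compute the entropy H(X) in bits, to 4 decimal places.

2.6311 bits

H = −Σ pᵢ log₂ pᵢ.
−0.15·log₂(0.15) = 0.4105
−0.13·log₂(0.13) = 0.3826
−0.06·log₂(0.06) = 0.2435
−0.19·log₂(0.19) = 0.4552
−0.22·log₂(0.22) = 0.4806
−0.04·log₂(0.04) = 0.1858
−0.21·log₂(0.21) = 0.4728
Sum ≈ 2.6311 → 2.6311 bits.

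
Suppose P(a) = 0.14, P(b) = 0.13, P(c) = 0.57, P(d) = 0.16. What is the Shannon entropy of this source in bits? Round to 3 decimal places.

1.665 bits

H = −Σ pᵢ log₂ pᵢ.
−0.14·log₂(0.14) = 0.3971
−0.13·log₂(0.13) = 0.3826
−0.57·log₂(0.57) = 0.4623
−0.16·log₂(0.16) = 0.4230
Sum ≈ 1.6650 → 1.665 bits.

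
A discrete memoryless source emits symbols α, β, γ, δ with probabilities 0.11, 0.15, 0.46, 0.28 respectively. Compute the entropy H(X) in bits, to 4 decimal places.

H = −Σ pᵢ log₂ pᵢ.
−0.11·log₂(0.11) = 0.3503
−0.15·log₂(0.15) = 0.4105
−0.46·log₂(0.46) = 0.5153
−0.28·log₂(0.28) = 0.5142
Sum ≈ 1.7904 → 1.7904 bits.

1.7904 bits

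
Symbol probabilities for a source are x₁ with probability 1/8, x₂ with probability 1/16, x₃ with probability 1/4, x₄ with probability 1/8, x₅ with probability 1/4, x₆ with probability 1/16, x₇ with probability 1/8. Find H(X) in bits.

Each probability is a power of 1/2, so log₂(1/p) is an integer.
H = Σ p·log₂(1/p) = 1/8·3 + 1/16·4 + 1/4·2 + 1/8·3 + 1/4·2 + 1/16·4 + 1/8·3 = 2.625 bits.

2.625 bits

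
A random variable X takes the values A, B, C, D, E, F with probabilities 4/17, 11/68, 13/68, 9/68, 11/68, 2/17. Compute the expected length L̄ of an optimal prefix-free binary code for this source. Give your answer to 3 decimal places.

2.574 bits/symbol

Repeatedly combine the two least-probable nodes; the expected code length is the sum of the merged weights.
merge 2/17 + 9/68 → 1/4
merge 11/68 + 11/68 → 11/34
merge 13/68 + 4/17 → 29/68
merge 1/4 + 11/34 → 39/68
merge 29/68 + 39/68 → 1
L = 1/4 + 11/34 + 29/68 + 39/68 + 1 = 175/68 ≈ 2.574 bits/symbol.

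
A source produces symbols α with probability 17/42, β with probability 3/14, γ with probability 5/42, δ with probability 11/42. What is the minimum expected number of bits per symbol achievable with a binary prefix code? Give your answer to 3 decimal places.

Repeatedly combine the two least-probable nodes; the expected code length is the sum of the merged weights.
merge 5/42 + 3/14 → 1/3
merge 11/42 + 1/3 → 25/42
merge 17/42 + 25/42 → 1
L = 1/3 + 25/42 + 1 = 27/14 ≈ 1.929 bits/symbol.

1.929 bits/symbol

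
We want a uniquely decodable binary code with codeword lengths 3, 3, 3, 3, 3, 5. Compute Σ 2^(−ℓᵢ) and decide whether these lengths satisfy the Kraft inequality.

0.65625; yes

With common denominator 2^5 = 32: Σ 2^(−ℓᵢ) = 4/32 + 4/32 + 4/32 + 4/32 + 4/32 + 1/32 = 21/32 = 0.65625.
Kraft's inequality requires Σ ≤ 1; here Σ = 0.65625 ≤ 1, so such a prefix code exists.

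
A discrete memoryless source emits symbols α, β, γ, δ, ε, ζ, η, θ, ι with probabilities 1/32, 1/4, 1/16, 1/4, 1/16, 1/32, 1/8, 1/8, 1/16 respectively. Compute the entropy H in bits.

2.8125 bits

Each probability is a power of 1/2, so log₂(1/p) is an integer.
H = Σ p·log₂(1/p) = 1/32·5 + 1/4·2 + 1/16·4 + 1/4·2 + 1/16·4 + 1/32·5 + 1/8·3 + 1/8·3 + 1/16·4 = 2.8125 bits.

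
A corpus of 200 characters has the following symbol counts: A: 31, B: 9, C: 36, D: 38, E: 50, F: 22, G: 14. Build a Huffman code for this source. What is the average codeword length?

2.675 bits/symbol

Probabilities are the counts divided by 200.
Repeatedly combine the two least-probable nodes; the expected code length is the sum of the merged weights.
merge 9/200 + 7/100 → 23/200
merge 11/100 + 23/200 → 9/40
merge 31/200 + 9/50 → 67/200
merge 19/100 + 9/40 → 83/200
merge 1/4 + 67/200 → 117/200
merge 83/200 + 117/200 → 1
L = 23/200 + 9/40 + 67/200 + 83/200 + 117/200 + 1 = 107/40 = 2.675 bits/symbol.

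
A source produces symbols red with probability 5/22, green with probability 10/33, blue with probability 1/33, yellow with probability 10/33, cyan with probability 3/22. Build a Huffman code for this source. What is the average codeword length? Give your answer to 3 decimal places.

Repeatedly combine the two least-probable nodes; the expected code length is the sum of the merged weights.
merge 1/33 + 3/22 → 1/6
merge 1/6 + 5/22 → 13/33
merge 10/33 + 10/33 → 20/33
merge 13/33 + 20/33 → 1
L = 1/6 + 13/33 + 20/33 + 1 = 13/6 ≈ 2.167 bits/symbol.

2.167 bits/symbol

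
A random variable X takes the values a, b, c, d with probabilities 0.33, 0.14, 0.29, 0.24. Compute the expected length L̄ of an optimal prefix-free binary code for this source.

2 bits/symbol

Repeatedly combine the two least-probable nodes; the expected code length is the sum of the merged weights.
merge 7/50 + 6/25 → 19/50
merge 29/100 + 33/100 → 31/50
merge 19/50 + 31/50 → 1
L = 19/50 + 31/50 + 1 = 2 bits/symbol.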